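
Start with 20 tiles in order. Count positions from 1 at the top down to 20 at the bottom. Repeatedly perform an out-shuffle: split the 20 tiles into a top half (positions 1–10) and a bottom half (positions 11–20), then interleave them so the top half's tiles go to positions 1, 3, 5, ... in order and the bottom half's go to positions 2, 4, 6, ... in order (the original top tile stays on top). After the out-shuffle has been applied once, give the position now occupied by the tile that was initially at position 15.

Track the tile's position through each out-shuffle:
15 → 10

10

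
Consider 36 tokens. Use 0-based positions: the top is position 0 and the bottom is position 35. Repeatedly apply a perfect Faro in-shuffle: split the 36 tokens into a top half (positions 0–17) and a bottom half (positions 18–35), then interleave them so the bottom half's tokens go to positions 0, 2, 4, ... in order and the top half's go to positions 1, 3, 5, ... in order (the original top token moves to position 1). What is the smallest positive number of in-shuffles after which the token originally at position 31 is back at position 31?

36

Follow position 31 under repeated in-shuffles:
31 → 26 → 16 → 33 → 30 → 24 → 12 → 25 → ... → 31 (length 36)
It first returns after 36 in-shuffles.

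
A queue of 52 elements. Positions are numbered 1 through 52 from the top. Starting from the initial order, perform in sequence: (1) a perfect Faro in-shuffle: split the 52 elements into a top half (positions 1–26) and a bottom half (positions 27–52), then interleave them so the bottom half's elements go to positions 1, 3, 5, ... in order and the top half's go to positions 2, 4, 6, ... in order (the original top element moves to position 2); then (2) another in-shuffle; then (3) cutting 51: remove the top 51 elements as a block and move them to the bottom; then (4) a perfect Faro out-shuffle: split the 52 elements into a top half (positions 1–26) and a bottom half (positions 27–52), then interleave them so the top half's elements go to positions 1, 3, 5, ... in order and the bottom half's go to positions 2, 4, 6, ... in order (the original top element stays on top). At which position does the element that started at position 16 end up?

23

Track the element from position 16 forward through each operation:
  after op 1 (in-shuffle): 16 → 32
  after op 2 (in-shuffle): 32 → 11
  after op 3 (cut 51): 11 → 12
  after op 4 (out-shuffle): 12 → 23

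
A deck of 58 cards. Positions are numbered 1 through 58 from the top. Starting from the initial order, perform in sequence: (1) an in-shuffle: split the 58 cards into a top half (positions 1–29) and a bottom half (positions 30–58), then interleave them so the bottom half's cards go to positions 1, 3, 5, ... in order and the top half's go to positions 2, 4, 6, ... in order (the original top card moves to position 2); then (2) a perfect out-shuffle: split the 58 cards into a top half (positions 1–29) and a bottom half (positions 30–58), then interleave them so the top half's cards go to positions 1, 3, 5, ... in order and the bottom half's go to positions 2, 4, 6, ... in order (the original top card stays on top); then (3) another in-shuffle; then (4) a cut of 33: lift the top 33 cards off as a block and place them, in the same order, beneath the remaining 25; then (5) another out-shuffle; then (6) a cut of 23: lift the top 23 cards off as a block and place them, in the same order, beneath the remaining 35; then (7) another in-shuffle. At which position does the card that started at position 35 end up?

45

Track the card from position 35 forward through each operation:
  after op 1 (in-shuffle): 35 → 11
  after op 2 (out-shuffle): 11 → 21
  after op 3 (in-shuffle): 21 → 42
  after op 4 (cut 33): 42 → 9
  after op 5 (out-shuffle): 9 → 17
  after op 6 (cut 23): 17 → 52
  after op 7 (in-shuffle): 52 → 45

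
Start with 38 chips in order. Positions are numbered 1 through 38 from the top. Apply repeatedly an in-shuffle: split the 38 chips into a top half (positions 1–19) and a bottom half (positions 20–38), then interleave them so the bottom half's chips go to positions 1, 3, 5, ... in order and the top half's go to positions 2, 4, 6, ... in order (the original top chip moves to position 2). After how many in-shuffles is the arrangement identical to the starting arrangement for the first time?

The in-shuffle permutes the 38 positions with cycle lengths [2, 12, 12, 12].
Every chip is home exactly when every cycle has completed a whole number of laps, i.e. after lcm(2, 12) = 12 in-shuffles.

12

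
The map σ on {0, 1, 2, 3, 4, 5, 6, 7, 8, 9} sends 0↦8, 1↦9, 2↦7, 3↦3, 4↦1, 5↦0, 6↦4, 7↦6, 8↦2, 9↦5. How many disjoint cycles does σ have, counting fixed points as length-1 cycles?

2

Cycle decomposition: (0 8 2 7 6 4 1 9 5) (3).
2 cycles.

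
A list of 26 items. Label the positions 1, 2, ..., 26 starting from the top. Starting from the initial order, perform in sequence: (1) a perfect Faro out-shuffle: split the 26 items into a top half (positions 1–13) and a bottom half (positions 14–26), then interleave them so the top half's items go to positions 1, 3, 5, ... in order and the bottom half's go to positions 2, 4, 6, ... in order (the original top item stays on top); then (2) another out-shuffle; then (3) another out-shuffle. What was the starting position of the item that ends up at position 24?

Undo the operations in reverse order, starting from position 24:
  undo op 3 (out-shuffle, from bottom half): 24 ← 25
  undo op 2 (out-shuffle, from top half): 25 ← 13
  undo op 1 (out-shuffle, from top half): 13 ← 7
So the item at position 24 came from original position 7.

7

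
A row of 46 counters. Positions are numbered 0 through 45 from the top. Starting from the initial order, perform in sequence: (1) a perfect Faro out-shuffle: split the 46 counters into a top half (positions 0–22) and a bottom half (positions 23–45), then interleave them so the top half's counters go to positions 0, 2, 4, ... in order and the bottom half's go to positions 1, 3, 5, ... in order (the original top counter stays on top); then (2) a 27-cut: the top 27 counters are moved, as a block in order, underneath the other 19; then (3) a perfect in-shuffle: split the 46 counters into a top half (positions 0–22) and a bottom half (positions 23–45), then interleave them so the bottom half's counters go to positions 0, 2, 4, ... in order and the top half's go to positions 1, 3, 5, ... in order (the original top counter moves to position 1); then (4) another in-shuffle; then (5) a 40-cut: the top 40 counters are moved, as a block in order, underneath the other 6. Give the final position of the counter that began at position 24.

Track the counter from position 24 forward through each operation:
  after op 1 (out-shuffle): 24 → 3
  after op 2 (cut 27): 3 → 22
  after op 3 (in-shuffle): 22 → 45
  after op 4 (in-shuffle): 45 → 44
  after op 5 (cut 40): 44 → 4

4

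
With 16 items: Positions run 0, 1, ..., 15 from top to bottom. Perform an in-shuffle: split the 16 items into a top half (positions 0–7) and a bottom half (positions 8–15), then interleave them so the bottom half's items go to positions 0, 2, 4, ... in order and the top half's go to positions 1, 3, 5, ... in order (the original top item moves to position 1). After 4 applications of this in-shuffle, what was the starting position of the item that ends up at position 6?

9

Work backwards from position 6, undoing one in-shuffle at a time:
6 ← 11 ← 5 ← 2 ← 9
So the item now at position 6 started at position 9.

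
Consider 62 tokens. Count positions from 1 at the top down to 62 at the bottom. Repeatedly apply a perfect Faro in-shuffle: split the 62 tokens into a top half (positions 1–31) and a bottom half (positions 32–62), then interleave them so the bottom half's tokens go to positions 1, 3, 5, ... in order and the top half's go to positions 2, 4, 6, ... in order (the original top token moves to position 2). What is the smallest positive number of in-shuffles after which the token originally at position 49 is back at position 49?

Follow position 49 under repeated in-shuffles:
49 → 35 → 7 → 14 → 28 → 56 → 49
It first returns after 6 in-shuffles.

6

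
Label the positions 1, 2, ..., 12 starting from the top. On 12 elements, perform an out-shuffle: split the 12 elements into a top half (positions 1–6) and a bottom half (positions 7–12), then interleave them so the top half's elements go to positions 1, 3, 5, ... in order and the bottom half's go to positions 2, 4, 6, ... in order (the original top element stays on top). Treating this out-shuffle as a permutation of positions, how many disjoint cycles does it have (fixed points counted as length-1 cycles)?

Trace each unvisited position around until it returns:
(1) (2 3 5 9 6 11 10 8 4 7) (12)
3 cycles in total.

3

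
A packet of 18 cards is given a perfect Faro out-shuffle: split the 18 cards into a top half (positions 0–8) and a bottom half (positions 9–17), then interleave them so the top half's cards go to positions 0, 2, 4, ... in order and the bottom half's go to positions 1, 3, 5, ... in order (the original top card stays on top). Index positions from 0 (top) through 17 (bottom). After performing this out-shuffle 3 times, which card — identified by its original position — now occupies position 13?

Work backwards from position 13, undoing one out-shuffle at a time:
13 ← 15 ← 16 ← 8
So the card now at position 13 started at position 8.

8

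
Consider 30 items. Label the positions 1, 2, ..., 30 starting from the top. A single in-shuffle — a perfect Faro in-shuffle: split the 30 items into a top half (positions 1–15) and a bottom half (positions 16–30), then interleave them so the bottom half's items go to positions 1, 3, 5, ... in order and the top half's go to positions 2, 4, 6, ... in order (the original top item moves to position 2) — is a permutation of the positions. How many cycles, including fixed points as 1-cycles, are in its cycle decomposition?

6

Trace each unvisited position around until it returns:
(1 2 4 8 16) (3 6 12 24 17) (5 10 20 9 18) (7 14 28 25 19) (11 22 13 26 21) (15 30 29 27 23)
6 cycles in total.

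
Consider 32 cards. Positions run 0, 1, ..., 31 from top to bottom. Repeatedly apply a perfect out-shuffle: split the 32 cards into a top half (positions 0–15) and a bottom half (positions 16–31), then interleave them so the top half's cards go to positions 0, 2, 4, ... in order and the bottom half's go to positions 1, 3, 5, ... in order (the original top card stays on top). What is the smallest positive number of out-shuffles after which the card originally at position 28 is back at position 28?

5

Follow position 28 under repeated out-shuffles:
28 → 25 → 19 → 7 → 14 → 28
It first returns after 5 out-shuffles.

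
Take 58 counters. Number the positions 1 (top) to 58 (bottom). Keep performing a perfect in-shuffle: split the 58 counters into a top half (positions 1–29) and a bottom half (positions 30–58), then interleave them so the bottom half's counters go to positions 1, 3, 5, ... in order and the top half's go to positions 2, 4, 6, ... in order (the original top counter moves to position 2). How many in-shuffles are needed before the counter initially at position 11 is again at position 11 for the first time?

58

Follow position 11 under repeated in-shuffles:
11 → 22 → 44 → 29 → 58 → 57 → 55 → 51 → ... → 11 (length 58)
It first returns after 58 in-shuffles.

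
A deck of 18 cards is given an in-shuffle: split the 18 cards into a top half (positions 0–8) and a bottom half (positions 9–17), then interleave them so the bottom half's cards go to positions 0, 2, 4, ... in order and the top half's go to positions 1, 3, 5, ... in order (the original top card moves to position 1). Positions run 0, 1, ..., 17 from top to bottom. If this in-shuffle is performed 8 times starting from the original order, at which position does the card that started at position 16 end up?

Track the card's position through each in-shuffle:
16 → 14 → 10 → 2 → 5 → 11 → 4 → 9 → 0

0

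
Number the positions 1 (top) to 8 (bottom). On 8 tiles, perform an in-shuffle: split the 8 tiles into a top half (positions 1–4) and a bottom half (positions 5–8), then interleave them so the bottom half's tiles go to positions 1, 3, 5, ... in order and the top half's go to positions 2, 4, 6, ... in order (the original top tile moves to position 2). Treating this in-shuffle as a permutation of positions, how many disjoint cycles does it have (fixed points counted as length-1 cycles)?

2

Trace each unvisited position around until it returns:
(1 2 4 8 7 5) (3 6)
2 cycles in total.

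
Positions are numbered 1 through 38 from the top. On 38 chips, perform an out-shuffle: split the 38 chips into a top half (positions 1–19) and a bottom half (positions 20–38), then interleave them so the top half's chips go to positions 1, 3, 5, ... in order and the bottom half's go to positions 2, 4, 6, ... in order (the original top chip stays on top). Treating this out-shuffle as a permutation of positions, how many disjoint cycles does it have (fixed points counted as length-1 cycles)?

Trace each unvisited position around until it returns:
(1) (2 3 5 9 17 33 ... len 36) (38)
3 cycles in total.

3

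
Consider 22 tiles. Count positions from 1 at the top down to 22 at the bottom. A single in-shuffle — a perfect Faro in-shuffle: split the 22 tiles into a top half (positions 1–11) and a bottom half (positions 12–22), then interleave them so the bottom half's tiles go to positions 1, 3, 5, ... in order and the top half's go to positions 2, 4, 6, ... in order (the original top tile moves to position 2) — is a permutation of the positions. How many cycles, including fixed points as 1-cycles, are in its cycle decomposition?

2

Trace each unvisited position around until it returns:
(1 2 4 8 16 9 ... len 11) (5 10 20 17 11 22 ... len 11)
2 cycles in total.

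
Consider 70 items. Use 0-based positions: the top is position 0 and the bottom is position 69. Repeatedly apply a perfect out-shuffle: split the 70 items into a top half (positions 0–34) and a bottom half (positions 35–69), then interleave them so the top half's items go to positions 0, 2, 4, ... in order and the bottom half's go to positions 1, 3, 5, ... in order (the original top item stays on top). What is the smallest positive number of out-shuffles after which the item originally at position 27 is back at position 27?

Follow position 27 under repeated out-shuffles:
27 → 54 → 39 → 9 → 18 → 36 → 3 → 6 → 12 → 24 → 48 → 27
It first returns after 11 out-shuffles.

11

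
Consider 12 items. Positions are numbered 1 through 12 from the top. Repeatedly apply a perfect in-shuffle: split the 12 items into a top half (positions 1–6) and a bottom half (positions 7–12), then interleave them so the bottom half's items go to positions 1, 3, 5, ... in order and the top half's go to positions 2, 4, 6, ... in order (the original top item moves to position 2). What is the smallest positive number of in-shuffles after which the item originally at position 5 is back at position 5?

Follow position 5 under repeated in-shuffles:
5 → 10 → 7 → 1 → 2 → 4 → 8 → 3 → 6 → 12 → 11 → 9 → 5
It first returns after 12 in-shuffles.

12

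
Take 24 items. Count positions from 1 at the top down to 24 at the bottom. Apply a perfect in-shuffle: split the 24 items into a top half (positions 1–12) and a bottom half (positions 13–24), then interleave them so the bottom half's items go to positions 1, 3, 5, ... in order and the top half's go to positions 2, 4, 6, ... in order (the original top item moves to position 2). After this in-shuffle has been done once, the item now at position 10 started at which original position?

Work backwards from position 10, undoing one in-shuffle at a time:
10 ← 5
So the item now at position 10 started at position 5.

5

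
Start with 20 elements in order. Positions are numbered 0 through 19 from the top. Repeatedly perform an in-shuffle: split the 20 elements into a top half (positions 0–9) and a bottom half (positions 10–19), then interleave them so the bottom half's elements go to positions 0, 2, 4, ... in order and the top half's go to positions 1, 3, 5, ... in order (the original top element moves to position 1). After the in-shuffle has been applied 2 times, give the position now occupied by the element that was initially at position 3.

15

Track the element's position through each in-shuffle:
3 → 7 → 15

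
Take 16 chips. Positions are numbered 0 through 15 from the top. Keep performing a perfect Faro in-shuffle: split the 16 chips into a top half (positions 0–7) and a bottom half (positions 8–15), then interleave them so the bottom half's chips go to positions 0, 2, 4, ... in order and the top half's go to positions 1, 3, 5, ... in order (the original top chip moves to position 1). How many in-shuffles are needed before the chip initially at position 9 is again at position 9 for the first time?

Follow position 9 under repeated in-shuffles:
9 → 2 → 5 → 11 → 6 → 13 → 10 → 4 → 9
It first returns after 8 in-shuffles.

8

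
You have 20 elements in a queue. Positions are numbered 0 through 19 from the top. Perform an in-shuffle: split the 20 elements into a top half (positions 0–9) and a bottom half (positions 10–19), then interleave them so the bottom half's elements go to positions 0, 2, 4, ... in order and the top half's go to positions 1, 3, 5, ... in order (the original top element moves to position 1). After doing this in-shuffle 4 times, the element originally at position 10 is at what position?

Track the element's position through each in-shuffle:
10 → 0 → 1 → 3 → 7

7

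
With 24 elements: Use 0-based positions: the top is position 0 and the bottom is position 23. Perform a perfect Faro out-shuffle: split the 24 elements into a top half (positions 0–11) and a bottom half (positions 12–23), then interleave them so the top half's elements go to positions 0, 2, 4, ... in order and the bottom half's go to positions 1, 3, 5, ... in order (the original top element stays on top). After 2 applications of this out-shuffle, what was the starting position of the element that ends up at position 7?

Work backwards from position 7, undoing one out-shuffle at a time:
7 ← 15 ← 19
So the element now at position 7 started at position 19.

19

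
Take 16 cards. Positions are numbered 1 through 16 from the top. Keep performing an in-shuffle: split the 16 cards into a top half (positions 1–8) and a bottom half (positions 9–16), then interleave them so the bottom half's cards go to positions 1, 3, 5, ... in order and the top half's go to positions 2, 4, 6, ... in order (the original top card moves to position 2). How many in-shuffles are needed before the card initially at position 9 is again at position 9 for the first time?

8

Follow position 9 under repeated in-shuffles:
9 → 1 → 2 → 4 → 8 → 16 → 15 → 13 → 9
It first returns after 8 in-shuffles.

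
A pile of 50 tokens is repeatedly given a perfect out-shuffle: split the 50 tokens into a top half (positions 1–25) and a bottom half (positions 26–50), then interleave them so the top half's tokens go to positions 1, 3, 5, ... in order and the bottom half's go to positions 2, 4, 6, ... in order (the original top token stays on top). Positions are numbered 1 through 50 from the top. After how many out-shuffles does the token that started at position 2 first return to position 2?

Follow position 2 under repeated out-shuffles:
2 → 3 → 5 → 9 → 17 → 33 → 16 → 31 → ... → 2 (length 21)
It first returns after 21 out-shuffles.

21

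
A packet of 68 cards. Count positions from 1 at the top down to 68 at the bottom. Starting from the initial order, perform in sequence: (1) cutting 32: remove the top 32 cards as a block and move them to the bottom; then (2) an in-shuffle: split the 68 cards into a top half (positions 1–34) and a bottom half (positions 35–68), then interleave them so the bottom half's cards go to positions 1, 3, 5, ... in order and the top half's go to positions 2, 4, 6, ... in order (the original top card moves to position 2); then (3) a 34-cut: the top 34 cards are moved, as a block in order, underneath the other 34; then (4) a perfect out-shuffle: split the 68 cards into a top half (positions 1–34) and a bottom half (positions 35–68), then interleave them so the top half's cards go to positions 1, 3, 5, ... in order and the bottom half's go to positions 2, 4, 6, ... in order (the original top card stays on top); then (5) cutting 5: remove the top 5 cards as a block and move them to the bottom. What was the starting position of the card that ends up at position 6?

52

Undo the operations in reverse order, starting from position 6:
  undo op 5 (cut 5): 6 ← 11
  undo op 4 (out-shuffle, from top half): 11 ← 6
  undo op 3 (cut 34): 6 ← 40
  undo op 2 (in-shuffle, from top half): 40 ← 20
  undo op 1 (cut 32): 20 ← 52
So the card at position 6 came from original position 52.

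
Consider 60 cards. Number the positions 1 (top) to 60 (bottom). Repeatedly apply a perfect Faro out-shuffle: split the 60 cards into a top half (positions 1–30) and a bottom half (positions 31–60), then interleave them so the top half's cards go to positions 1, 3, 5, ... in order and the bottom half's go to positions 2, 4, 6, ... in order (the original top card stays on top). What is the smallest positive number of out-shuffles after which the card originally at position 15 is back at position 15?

58

Follow position 15 under repeated out-shuffles:
15 → 29 → 57 → 54 → 48 → 36 → 12 → 23 → ... → 15 (length 58)
It first returns after 58 out-shuffles.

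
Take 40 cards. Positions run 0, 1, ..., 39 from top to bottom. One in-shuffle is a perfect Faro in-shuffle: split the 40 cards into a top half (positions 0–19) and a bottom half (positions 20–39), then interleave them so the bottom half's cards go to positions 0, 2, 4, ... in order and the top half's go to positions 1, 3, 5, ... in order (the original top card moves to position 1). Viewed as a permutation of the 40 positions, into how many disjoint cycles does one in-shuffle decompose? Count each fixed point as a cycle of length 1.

Trace each unvisited position around until it returns:
(0 1 3 7 15 31 ... len 20) (2 5 11 23 6 13 ... len 20)
2 cycles in total.

2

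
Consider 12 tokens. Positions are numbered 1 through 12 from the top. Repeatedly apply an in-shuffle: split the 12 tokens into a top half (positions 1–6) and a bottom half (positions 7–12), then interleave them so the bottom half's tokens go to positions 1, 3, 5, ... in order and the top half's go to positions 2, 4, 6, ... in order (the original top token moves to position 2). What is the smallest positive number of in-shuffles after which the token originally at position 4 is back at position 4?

Follow position 4 under repeated in-shuffles:
4 → 8 → 3 → 6 → 12 → 11 → 9 → 5 → 10 → 7 → 1 → 2 → 4
It first returns after 12 in-shuffles.

12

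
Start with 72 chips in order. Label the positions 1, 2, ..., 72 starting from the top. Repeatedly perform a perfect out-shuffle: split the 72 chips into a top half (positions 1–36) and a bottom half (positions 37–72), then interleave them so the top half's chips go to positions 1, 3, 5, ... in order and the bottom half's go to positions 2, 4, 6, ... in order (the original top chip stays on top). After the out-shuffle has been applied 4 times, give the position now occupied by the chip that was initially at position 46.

Track the chip's position through each out-shuffle:
46 → 20 → 39 → 6 → 11

11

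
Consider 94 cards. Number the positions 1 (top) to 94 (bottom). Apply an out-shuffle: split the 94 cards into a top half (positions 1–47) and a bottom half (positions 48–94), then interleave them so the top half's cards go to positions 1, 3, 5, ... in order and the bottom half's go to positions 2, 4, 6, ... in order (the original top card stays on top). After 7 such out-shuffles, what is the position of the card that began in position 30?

86

Track the card's position through each out-shuffle:
30 → 59 → 24 → 47 → 93 → 92 → 90 → 86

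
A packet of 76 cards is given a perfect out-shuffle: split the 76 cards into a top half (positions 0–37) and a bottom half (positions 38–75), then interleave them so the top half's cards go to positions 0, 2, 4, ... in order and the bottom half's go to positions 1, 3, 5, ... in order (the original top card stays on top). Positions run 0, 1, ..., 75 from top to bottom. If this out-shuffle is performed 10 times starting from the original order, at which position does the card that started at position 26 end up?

74

Track the card's position through each out-shuffle:
26 → 52 → 29 → 58 → 41 → 7 → 14 → 28 → 56 → 37 → 74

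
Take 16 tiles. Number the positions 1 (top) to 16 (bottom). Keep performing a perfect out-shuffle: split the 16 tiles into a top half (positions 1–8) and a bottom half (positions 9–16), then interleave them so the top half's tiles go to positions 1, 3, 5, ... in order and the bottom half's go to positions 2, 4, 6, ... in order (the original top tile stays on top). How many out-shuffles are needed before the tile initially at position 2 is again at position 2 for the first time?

Follow position 2 under repeated out-shuffles:
2 → 3 → 5 → 9 → 2
It first returns after 4 out-shuffles.

4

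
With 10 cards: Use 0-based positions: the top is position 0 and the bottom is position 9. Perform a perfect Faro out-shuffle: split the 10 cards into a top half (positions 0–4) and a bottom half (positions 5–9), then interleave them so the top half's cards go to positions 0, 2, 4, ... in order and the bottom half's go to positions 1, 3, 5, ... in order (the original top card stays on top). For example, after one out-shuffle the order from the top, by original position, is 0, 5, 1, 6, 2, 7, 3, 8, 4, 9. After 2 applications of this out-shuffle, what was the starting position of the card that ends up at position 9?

9

Work backwards from position 9, undoing one out-shuffle at a time:
9 ← 9 ← 9
So the card now at position 9 started at position 9.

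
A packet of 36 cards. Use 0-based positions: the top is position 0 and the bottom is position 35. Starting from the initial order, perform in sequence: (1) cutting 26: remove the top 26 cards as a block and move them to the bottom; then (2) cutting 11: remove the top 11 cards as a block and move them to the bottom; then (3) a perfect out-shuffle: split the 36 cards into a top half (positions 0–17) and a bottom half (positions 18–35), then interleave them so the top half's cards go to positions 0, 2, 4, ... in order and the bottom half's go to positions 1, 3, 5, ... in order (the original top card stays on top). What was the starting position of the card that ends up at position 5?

Undo the operations in reverse order, starting from position 5:
  undo op 3 (out-shuffle, from bottom half): 5 ← 20
  undo op 2 (cut 11): 20 ← 31
  undo op 1 (cut 26): 31 ← 21
So the card at position 5 came from original position 21.

21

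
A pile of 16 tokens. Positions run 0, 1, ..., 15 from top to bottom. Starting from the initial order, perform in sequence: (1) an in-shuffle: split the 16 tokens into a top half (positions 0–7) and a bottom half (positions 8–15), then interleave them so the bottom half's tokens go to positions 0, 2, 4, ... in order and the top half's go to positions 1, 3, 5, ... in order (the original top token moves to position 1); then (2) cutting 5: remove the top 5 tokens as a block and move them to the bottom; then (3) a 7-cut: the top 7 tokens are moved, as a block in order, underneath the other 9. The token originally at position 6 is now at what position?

Track the token from position 6 forward through each operation:
  after op 1 (in-shuffle): 6 → 13
  after op 2 (cut 5): 13 → 8
  after op 3 (cut 7): 8 → 1

1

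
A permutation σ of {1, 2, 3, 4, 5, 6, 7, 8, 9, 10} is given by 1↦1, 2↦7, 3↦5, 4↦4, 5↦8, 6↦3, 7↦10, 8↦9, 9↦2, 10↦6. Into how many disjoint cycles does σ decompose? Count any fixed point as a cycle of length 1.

Cycle decomposition: (1) (2 7 10 6 3 5 8 9) (4).
3 cycles.

3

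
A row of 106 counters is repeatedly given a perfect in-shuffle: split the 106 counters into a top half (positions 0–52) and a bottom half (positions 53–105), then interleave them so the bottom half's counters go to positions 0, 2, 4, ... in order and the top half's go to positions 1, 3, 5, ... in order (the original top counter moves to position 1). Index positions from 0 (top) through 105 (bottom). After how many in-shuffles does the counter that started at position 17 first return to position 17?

Follow position 17 under repeated in-shuffles:
17 → 35 → 71 → 36 → 73 → 40 → 81 → 56 → ... → 17 (length 106)
It first returns after 106 in-shuffles.

106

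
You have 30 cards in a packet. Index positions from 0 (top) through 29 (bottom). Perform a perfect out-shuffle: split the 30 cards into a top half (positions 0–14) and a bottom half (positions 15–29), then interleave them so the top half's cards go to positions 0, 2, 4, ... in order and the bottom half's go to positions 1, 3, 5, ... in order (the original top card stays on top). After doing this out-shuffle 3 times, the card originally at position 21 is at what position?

Track the card's position through each out-shuffle:
21 → 13 → 26 → 23

23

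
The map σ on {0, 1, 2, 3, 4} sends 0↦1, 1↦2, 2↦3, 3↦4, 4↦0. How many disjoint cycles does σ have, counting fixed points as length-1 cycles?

1

Cycle decomposition: (0 1 2 3 4).
1 cycle.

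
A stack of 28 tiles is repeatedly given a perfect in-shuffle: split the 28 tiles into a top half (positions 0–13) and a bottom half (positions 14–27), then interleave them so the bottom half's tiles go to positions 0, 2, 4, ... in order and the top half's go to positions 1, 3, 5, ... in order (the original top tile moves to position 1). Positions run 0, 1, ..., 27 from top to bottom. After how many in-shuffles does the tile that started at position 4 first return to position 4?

Follow position 4 under repeated in-shuffles:
4 → 9 → 19 → 10 → 21 → 14 → 0 → 1 → ... → 4 (length 28)
It first returns after 28 in-shuffles.

28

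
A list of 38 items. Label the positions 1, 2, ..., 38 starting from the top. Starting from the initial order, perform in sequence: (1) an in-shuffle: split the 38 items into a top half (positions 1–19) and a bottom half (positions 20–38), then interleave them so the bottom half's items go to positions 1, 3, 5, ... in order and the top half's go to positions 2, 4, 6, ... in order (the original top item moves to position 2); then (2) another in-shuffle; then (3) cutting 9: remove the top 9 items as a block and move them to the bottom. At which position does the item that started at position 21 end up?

Track the item from position 21 forward through each operation:
  after op 1 (in-shuffle): 21 → 3
  after op 2 (in-shuffle): 3 → 6
  after op 3 (cut 9): 6 → 35

35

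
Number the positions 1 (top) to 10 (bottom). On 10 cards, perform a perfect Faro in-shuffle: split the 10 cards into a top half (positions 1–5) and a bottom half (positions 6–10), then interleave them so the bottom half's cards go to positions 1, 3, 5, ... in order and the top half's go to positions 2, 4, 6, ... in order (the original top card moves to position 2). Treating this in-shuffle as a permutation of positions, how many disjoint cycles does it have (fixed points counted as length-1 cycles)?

1

Trace each unvisited position around until it returns:
(1 2 4 8 5 10 9 7 3 6)
1 cycle in total.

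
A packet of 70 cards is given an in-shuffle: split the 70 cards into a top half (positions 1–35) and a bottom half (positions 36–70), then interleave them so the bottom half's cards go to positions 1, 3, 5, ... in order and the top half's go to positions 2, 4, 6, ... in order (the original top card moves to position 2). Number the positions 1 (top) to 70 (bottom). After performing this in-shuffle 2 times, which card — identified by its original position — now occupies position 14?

39

Work backwards from position 14, undoing one in-shuffle at a time:
14 ← 7 ← 39
So the card now at position 14 started at position 39.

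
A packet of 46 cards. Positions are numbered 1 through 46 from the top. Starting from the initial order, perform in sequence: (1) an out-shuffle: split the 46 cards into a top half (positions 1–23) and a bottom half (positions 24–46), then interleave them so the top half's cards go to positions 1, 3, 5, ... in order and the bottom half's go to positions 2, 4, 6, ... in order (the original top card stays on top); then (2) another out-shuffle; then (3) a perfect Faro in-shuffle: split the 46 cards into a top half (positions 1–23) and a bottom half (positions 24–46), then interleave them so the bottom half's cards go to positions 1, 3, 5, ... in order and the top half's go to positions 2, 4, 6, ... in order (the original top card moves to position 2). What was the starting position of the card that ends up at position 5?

Undo the operations in reverse order, starting from position 5:
  undo op 3 (in-shuffle, from bottom half): 5 ← 26
  undo op 2 (out-shuffle, from bottom half): 26 ← 36
  undo op 1 (out-shuffle, from bottom half): 36 ← 41
So the card at position 5 came from original position 41.

41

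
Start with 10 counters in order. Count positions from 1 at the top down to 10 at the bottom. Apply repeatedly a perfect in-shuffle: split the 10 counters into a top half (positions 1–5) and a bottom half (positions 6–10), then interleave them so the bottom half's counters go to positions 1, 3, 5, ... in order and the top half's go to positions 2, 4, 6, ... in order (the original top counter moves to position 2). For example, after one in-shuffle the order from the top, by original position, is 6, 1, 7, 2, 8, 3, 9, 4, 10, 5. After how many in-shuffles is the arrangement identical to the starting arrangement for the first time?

The in-shuffle permutes the 10 positions with cycle lengths [10].
Every counter is home exactly when every cycle has completed a whole number of laps, i.e. after lcm(10) = 10 in-shuffles.

10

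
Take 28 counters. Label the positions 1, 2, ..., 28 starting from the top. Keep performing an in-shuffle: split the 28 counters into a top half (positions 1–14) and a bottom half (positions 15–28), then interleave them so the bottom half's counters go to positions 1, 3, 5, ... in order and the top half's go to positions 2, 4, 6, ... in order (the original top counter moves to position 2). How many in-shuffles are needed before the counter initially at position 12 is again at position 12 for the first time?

28

Follow position 12 under repeated in-shuffles:
12 → 24 → 19 → 9 → 18 → 7 → 14 → 28 → ... → 12 (length 28)
It first returns after 28 in-shuffles.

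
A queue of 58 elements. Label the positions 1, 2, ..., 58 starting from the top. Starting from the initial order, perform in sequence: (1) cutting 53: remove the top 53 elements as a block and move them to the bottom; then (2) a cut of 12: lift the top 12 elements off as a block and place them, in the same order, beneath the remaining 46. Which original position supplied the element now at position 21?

28

Undo the operations in reverse order, starting from position 21:
  undo op 2 (cut 12): 21 ← 33
  undo op 1 (cut 53): 33 ← 28
So the element at position 21 came from original position 28.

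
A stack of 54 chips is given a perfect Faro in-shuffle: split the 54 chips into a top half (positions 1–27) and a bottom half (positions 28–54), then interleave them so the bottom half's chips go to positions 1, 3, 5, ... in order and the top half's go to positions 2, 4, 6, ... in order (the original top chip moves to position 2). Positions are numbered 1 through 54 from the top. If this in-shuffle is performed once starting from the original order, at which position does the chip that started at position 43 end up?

Track the chip's position through each in-shuffle:
43 → 31

31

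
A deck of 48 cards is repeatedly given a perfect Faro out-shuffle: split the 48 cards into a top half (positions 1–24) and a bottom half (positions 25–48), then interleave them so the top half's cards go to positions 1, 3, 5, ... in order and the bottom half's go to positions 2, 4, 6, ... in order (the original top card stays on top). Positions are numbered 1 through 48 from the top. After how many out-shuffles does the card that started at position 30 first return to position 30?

23

Follow position 30 under repeated out-shuffles:
30 → 12 → 23 → 45 → 42 → 36 → 24 → 47 → ... → 30 (length 23)
It first returns after 23 out-shuffles.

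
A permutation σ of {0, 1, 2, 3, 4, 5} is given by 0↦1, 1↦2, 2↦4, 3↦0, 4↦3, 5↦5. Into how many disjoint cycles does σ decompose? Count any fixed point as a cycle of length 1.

Cycle decomposition: (0 1 2 4 3) (5).
2 cycles.

2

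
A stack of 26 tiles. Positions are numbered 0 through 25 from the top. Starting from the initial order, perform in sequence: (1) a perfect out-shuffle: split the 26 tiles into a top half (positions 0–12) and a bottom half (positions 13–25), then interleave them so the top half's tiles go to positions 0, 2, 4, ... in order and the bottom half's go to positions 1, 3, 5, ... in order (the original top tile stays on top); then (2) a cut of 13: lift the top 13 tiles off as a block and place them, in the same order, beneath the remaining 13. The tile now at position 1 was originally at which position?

7

Undo the operations in reverse order, starting from position 1:
  undo op 2 (cut 13): 1 ← 14
  undo op 1 (out-shuffle, from top half): 14 ← 7
So the tile at position 1 came from original position 7.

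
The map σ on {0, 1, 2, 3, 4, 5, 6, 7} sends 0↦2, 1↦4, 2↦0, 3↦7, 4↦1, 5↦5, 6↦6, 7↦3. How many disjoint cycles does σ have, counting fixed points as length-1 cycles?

Cycle decomposition: (0 2) (1 4) (3 7) (5) (6).
5 cycles.

5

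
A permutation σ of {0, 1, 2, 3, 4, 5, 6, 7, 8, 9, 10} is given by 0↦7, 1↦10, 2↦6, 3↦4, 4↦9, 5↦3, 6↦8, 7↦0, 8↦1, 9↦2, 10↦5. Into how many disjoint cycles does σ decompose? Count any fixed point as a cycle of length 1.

2

Cycle decomposition: (0 7) (1 10 5 3 4 9 2 6 8).
2 cycles.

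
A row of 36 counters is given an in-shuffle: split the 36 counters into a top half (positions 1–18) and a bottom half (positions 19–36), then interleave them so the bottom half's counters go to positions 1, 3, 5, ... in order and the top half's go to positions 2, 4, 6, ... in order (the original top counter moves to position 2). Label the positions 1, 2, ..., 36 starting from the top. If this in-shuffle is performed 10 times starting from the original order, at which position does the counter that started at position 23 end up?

Track the counter's position through each in-shuffle:
23 → 9 → 18 → 36 → 35 → 33 → 29 → 21 → 5 → 10 → 20

20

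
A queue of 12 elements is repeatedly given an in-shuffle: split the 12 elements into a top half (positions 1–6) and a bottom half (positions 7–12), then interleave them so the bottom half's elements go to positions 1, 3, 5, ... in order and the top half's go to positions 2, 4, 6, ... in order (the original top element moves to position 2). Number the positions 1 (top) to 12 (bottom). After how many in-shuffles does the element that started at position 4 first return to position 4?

12

Follow position 4 under repeated in-shuffles:
4 → 8 → 3 → 6 → 12 → 11 → 9 → 5 → 10 → 7 → 1 → 2 → 4
It first returns after 12 in-shuffles.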